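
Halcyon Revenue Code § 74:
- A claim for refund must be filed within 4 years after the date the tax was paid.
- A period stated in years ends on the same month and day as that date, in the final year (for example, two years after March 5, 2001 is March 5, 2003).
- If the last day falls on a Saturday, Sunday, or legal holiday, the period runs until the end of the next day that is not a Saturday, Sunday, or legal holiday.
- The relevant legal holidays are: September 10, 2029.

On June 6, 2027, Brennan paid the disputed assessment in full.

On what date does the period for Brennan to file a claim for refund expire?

June 6, 2031

4 years after June 6, 2027 is June 6, 2031.
June 6, 2031 is a Friday and not a legal holiday, so no extension applies.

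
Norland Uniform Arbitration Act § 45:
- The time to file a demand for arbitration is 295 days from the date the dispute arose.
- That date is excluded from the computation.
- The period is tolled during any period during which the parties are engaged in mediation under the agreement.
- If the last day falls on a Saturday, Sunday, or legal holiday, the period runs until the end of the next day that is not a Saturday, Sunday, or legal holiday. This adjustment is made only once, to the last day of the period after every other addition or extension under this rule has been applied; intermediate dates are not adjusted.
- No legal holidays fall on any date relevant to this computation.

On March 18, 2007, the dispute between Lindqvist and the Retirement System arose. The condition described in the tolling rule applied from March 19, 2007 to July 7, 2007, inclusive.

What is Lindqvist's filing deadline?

295 days after March 18, 2007 is January 7, 2008.
From March 19, 2007 through July 7, 2007 inclusive is 111 days; tolling adds 111 days: January 7, 2008 + 111 days = April 27, 2008.
April 27, 2008 is Sunday. The next qualifying day is April 28, 2008.

April 28, 2008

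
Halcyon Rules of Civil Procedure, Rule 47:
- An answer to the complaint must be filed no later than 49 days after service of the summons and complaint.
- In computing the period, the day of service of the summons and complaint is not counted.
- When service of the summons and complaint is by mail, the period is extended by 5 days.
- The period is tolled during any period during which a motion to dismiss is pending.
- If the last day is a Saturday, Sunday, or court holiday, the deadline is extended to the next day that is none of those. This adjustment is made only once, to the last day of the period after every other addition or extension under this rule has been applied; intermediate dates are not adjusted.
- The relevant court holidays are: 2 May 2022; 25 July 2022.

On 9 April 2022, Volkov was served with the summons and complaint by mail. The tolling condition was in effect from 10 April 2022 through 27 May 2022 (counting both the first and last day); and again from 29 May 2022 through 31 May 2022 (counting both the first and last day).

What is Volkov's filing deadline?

49 days after 9 April 2022 is May 28, 2022.
Service was by mail, adding 5 days: May 28, 2022 + 5 days = June 2, 2022.
From April 10, 2022 through May 27, 2022 inclusive is 48 days; tolling adds 48 days: June 2, 2022 + 48 days = July 20, 2022.
From May 29, 2022 through May 31, 2022 inclusive is 3 days; tolling adds 3 days: July 20, 2022 + 3 days = July 23, 2022.
July 23, 2022 is Saturday; July 24, 2022 is Sunday; July 25, 2022 is a listed holiday. The next qualifying day is July 26, 2022.

July 26, 2022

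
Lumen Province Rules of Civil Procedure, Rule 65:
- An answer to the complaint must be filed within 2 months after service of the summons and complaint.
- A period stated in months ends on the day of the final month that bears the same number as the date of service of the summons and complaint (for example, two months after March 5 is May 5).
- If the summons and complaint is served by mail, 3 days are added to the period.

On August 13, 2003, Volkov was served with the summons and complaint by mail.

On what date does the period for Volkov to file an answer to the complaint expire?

October 16, 2003

2 months after August 13, 2003 is October 13, 2003.
Service was by mail, adding 3 days: October 13, 2003 + 3 days = October 16, 2003.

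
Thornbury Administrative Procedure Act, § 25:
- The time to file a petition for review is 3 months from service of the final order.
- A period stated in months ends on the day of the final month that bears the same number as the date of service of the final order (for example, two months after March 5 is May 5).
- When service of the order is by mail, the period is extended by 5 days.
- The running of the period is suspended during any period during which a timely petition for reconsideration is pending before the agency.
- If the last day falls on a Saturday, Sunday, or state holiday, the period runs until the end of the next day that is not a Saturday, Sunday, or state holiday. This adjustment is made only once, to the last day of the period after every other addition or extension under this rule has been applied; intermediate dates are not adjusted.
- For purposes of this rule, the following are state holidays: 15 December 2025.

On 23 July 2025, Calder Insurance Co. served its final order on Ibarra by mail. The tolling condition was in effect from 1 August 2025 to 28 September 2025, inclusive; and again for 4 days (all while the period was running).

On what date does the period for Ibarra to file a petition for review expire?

3 months after 23 July 2025 is October 23, 2025.
Service was by mail, adding 5 days: October 23, 2025 + 5 days = October 28, 2025.
From August 1, 2025 through September 28, 2025 inclusive is 59 days; tolling adds 59 days: October 28, 2025 + 59 days = December 26, 2025.
Tolling adds 4 days: December 26, 2025 + 4 days = December 30, 2025.
December 30, 2025 is a Tuesday and not a state holiday, so no extension applies.

December 30, 2025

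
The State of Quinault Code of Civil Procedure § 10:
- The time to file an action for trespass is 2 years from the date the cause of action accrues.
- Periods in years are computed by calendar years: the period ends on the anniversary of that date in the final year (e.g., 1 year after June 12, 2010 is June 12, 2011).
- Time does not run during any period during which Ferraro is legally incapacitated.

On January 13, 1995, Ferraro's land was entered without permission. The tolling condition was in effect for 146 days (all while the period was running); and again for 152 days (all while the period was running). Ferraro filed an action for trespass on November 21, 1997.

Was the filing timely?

2 years after January 13, 1995 is January 13, 1997.
Tolling adds 146 days: January 13, 1997 + 146 days = June 8, 1997.
Tolling adds 152 days: June 8, 1997 + 152 days = November 7, 1997.
The deadline is November 7, 1997; the filing on November 21, 1997 is after that date.

No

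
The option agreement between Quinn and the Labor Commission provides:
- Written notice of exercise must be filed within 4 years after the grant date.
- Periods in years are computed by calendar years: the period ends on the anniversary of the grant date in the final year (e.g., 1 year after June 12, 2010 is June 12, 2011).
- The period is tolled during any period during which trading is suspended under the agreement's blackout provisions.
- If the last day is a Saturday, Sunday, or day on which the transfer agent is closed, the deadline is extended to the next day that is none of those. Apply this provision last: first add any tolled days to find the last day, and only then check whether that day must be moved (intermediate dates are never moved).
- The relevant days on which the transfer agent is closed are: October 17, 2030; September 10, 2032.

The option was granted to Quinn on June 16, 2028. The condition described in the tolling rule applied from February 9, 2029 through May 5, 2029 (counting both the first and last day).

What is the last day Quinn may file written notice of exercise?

4 years after June 16, 2028 is June 16, 2032.
From February 9, 2029 through May 5, 2029 inclusive is 86 days; tolling adds 86 days: June 16, 2032 + 86 days = September 10, 2032.
September 10, 2032 is a listed holiday; September 11, 2032 is Saturday; September 12, 2032 is Sunday. The next qualifying day is September 13, 2032.

September 13, 2032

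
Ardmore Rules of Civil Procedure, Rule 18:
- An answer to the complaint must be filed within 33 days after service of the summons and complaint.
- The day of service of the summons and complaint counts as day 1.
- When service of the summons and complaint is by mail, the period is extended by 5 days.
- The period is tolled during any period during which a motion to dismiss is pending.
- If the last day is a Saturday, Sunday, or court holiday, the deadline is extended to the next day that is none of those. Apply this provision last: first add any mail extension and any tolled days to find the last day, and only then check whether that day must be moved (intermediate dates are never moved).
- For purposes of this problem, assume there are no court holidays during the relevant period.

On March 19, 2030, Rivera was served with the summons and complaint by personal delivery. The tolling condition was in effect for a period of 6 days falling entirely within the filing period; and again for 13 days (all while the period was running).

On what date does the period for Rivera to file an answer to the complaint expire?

May 9, 2030

Counting March 19, 2030 as day 1, day 33 is April 20, 2030.
Service was not by mail, so no mail extension applies.
Tolling adds 6 days: April 20, 2030 + 6 days = April 26, 2030.
Tolling adds 13 days: April 26, 2030 + 13 days = May 9, 2030.
May 9, 2030 is a Thursday and not a court holiday, so no extension applies.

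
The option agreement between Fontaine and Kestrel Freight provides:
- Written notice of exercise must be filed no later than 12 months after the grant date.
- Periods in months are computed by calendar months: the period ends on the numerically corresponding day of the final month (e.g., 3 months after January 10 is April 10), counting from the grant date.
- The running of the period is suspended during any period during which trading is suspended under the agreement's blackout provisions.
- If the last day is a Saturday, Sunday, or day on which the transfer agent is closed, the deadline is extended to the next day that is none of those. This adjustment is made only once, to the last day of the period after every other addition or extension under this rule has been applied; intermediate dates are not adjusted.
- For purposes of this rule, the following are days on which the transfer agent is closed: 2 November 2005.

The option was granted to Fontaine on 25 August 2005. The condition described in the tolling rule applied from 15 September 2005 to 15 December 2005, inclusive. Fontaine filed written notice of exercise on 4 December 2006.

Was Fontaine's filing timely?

No

12 months after 25 August 2005 is August 25, 2006.
From September 15, 2005 through December 15, 2005 inclusive is 92 days; tolling adds 92 days: August 25, 2006 + 92 days = November 25, 2006.
November 25, 2006 is Saturday; November 26, 2006 is Sunday. The next qualifying day is November 27, 2006.
The deadline is November 27, 2006; the filing on December 4, 2006 is after that date.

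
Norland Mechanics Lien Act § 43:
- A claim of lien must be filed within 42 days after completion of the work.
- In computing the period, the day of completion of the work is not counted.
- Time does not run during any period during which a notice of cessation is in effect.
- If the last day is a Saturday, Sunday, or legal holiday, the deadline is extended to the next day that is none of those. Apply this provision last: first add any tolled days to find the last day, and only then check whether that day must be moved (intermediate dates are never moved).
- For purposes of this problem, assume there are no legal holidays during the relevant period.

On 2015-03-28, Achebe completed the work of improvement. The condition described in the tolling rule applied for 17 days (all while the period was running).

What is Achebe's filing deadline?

May 26, 2015

42 days after 2015-03-28 is May 9, 2015.
Tolling adds 17 days: May 9, 2015 + 17 days = May 26, 2015.
May 26, 2015 is a Tuesday and not a legal holiday, so no extension applies.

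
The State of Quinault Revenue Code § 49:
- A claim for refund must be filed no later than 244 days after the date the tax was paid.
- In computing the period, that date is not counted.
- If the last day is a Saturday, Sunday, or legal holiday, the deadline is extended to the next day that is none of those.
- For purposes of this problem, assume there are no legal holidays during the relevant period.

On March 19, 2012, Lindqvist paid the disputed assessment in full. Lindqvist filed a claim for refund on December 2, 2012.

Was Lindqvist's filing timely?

244 days after March 19, 2012 is November 18, 2012.
November 18, 2012 is Sunday. The next qualifying day is November 19, 2012.
The deadline is November 19, 2012; the filing on December 2, 2012 is after that date.

No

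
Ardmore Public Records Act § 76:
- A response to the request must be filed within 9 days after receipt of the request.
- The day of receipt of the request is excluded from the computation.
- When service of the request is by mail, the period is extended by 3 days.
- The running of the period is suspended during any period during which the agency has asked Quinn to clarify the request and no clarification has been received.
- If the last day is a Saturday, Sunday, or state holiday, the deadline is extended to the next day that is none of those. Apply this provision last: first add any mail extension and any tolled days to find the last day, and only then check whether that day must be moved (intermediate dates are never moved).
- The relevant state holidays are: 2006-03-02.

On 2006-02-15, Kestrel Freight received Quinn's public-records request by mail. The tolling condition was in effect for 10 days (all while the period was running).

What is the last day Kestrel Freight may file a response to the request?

March 9, 2006

9 days after 2006-02-15 is February 24, 2006.
Service was by mail, adding 3 days: February 24, 2006 + 3 days = February 27, 2006.
Tolling adds 10 days: February 27, 2006 + 10 days = March 9, 2006.
March 9, 2006 is a Thursday and not a state holiday, so no extension applies.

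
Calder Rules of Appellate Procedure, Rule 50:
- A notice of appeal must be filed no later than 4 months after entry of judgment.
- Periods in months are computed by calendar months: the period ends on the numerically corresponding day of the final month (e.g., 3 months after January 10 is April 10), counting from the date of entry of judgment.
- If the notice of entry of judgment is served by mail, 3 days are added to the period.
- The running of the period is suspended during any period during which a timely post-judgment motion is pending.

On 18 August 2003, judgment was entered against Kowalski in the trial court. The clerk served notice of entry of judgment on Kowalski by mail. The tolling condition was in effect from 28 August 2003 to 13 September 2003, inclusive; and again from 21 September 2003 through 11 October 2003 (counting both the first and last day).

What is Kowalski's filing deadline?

January 28, 2004

4 months after 18 August 2003 is December 18, 2003.
Service was by mail, adding 3 days: December 18, 2003 + 3 days = December 21, 2003.
From August 28, 2003 through September 13, 2003 inclusive is 17 days; tolling adds 17 days: December 21, 2003 + 17 days = January 7, 2004.
From September 21, 2003 through October 11, 2003 inclusive is 21 days; tolling adds 21 days: January 7, 2004 + 21 days = January 28, 2004.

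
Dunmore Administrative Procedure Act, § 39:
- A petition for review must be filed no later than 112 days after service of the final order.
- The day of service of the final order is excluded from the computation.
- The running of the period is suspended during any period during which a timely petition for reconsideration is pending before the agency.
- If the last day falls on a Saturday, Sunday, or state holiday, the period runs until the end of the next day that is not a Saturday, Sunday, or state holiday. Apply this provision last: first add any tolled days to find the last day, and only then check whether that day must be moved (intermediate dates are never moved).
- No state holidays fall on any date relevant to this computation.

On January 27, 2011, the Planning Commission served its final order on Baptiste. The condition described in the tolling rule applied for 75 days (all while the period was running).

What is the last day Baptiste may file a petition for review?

August 2, 2011

112 days after January 27, 2011 is May 19, 2011.
Tolling adds 75 days: May 19, 2011 + 75 days = August 2, 2011.
August 2, 2011 is a Tuesday and not a state holiday, so no extension applies.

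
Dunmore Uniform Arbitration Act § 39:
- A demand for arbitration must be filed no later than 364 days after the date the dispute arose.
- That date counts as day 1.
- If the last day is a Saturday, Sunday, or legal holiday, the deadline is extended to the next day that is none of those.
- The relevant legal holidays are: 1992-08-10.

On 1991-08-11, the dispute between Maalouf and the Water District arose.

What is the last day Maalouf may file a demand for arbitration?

Counting 1991-08-11 as day 1, day 364 is August 8, 1992.
August 8, 1992 is Saturday; August 9, 1992 is Sunday; August 10, 1992 is a listed holiday. The next qualifying day is August 11, 1992.

August 11, 1992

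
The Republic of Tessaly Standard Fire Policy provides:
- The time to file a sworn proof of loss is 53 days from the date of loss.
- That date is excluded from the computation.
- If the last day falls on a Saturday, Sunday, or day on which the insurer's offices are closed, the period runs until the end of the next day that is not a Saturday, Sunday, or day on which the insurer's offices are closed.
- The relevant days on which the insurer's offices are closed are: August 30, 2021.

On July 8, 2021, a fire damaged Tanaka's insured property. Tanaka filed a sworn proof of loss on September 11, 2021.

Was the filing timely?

53 days after July 8, 2021 is August 30, 2021.
August 30, 2021 is a listed holiday. The next qualifying day is August 31, 2021.
The deadline is August 31, 2021; the filing on September 11, 2021 is after that date.

No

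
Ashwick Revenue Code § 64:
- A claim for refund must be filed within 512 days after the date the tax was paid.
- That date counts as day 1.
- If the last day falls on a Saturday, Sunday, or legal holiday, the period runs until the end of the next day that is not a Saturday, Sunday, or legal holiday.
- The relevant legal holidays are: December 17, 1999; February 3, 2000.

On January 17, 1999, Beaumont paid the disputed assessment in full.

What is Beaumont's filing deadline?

June 12, 2000

Counting January 17, 1999 as day 1, day 512 is June 11, 2000.
June 11, 2000 is Sunday. The next qualifying day is June 12, 2000.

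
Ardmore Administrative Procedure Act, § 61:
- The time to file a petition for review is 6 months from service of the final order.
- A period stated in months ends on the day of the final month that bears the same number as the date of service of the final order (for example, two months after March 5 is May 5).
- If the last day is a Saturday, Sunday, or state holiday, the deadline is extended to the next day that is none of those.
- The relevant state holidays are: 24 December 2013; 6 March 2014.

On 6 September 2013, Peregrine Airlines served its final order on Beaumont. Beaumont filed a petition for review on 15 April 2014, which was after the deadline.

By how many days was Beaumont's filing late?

6 months after 6 September 2013 is March 6, 2014.
March 6, 2014 is a listed holiday. The next qualifying day is March 7, 2014.
The deadline is March 7, 2014; from March 7, 2014 to April 15, 2014 is 39 days.

39 days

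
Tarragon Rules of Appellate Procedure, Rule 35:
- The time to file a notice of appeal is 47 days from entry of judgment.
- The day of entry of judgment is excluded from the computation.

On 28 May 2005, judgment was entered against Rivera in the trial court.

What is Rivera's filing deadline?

47 days after 28 May 2005 is July 14, 2005.

July 14, 2005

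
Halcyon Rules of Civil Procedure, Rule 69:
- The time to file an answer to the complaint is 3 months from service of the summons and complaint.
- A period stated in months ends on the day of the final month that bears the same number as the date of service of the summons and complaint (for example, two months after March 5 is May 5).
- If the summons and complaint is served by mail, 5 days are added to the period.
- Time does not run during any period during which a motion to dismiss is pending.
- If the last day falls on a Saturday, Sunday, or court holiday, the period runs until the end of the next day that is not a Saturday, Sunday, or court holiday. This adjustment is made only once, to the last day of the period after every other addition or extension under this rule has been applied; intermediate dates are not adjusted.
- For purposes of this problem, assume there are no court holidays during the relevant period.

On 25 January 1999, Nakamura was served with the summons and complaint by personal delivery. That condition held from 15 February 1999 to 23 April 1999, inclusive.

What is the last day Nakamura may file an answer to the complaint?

July 2, 1999

3 months after 25 January 1999 is April 25, 1999.
Service was not by mail, so no mail extension applies.
From February 15, 1999 through April 23, 1999 inclusive is 68 days; tolling adds 68 days: April 25, 1999 + 68 days = July 2, 1999.
July 2, 1999 is a Friday and not a court holiday, so no extension applies.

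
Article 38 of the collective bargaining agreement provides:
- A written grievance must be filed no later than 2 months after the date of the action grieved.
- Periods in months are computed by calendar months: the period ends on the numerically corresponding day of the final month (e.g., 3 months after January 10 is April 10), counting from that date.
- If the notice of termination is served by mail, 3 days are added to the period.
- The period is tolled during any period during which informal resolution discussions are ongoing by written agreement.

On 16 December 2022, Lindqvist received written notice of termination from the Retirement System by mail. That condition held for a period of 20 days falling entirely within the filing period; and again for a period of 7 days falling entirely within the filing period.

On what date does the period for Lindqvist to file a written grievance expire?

2 months after 16 December 2022 is February 16, 2023.
Service was by mail, adding 3 days: February 16, 2023 + 3 days = February 19, 2023.
Tolling adds 20 days: February 19, 2023 + 20 days = March 11, 2023.
Tolling adds 7 days: March 11, 2023 + 7 days = March 18, 2023.

March 18, 2023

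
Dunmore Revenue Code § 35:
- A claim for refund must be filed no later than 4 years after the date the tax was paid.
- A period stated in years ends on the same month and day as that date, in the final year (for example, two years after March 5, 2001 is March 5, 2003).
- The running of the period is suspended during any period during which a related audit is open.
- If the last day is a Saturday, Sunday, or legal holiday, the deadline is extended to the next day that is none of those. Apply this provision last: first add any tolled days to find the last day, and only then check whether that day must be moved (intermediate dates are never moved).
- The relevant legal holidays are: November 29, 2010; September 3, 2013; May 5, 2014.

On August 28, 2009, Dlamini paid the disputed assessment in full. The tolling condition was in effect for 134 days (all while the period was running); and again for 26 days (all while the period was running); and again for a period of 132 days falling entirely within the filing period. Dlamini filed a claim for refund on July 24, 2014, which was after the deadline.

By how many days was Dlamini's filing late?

4 years after August 28, 2009 is August 28, 2013.
Tolling adds 134 days: August 28, 2013 + 134 days = January 9, 2014.
Tolling adds 26 days: January 9, 2014 + 26 days = February 4, 2014.
Tolling adds 132 days: February 4, 2014 + 132 days = June 16, 2014.
June 16, 2014 is a Monday and not a legal holiday, so no extension applies.
The deadline is June 16, 2014; from June 16, 2014 to July 24, 2014 is 38 days.

38 days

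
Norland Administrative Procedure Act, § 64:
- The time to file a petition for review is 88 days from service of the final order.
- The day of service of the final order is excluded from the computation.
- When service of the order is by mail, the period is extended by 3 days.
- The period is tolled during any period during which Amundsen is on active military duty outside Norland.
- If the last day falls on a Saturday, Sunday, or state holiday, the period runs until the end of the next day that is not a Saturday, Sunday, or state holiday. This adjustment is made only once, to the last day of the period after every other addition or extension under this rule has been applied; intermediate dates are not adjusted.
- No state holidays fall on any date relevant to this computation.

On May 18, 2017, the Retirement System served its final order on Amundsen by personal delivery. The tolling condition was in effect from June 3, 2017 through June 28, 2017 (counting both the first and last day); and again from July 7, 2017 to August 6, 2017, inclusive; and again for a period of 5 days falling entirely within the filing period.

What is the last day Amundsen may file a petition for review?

88 days after May 18, 2017 is August 14, 2017.
Service was not by mail, so no mail extension applies.
From June 3, 2017 through June 28, 2017 inclusive is 26 days; tolling adds 26 days: August 14, 2017 + 26 days = September 9, 2017.
From July 7, 2017 through August 6, 2017 inclusive is 31 days; tolling adds 31 days: September 9, 2017 + 31 days = October 10, 2017.
Tolling adds 5 days: October 10, 2017 + 5 days = October 15, 2017.
October 15, 2017 is Sunday. The next qualifying day is October 16, 2017.

October 16, 2017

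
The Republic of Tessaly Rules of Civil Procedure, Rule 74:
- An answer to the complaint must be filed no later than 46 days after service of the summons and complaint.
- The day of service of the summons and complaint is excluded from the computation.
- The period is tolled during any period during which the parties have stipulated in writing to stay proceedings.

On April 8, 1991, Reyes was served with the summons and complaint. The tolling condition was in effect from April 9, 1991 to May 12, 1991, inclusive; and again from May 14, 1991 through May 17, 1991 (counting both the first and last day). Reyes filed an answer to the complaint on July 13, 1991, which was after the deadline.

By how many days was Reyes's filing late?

46 days after April 8, 1991 is May 24, 1991.
From April 9, 1991 through May 12, 1991 inclusive is 34 days; tolling adds 34 days: May 24, 1991 + 34 days = June 27, 1991.
From May 14, 1991 through May 17, 1991 inclusive is 4 days; tolling adds 4 days: June 27, 1991 + 4 days = July 1, 1991.
The deadline is July 1, 1991; from July 1, 1991 to July 13, 1991 is 12 days.

12 days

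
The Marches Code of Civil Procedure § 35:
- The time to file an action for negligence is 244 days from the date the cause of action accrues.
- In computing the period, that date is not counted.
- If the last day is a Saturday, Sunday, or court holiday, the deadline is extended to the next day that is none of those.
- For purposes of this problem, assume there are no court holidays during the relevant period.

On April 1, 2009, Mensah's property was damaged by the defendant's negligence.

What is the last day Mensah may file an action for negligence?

December 1, 2009

244 days after April 1, 2009 is December 1, 2009.
December 1, 2009 is a Tuesday and not a court holiday, so no extension applies.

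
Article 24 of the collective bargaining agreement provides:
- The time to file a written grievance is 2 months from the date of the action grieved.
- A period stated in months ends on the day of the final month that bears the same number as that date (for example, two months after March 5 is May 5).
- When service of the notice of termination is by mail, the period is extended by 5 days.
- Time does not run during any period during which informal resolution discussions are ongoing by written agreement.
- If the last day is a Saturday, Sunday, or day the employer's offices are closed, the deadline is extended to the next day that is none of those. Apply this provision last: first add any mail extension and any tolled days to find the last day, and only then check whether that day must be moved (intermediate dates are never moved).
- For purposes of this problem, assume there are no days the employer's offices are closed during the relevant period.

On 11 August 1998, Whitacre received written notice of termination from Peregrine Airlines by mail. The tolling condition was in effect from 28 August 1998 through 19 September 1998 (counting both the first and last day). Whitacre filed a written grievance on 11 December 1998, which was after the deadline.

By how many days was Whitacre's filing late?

32 days

2 months after 11 August 1998 is October 11, 1998.
Service was by mail, adding 5 days: October 11, 1998 + 5 days = October 16, 1998.
From August 28, 1998 through September 19, 1998 inclusive is 23 days; tolling adds 23 days: October 16, 1998 + 23 days = November 8, 1998.
November 8, 1998 is Sunday. The next qualifying day is November 9, 1998.
The deadline is November 9, 1998; from November 9, 1998 to December 11, 1998 is 32 days.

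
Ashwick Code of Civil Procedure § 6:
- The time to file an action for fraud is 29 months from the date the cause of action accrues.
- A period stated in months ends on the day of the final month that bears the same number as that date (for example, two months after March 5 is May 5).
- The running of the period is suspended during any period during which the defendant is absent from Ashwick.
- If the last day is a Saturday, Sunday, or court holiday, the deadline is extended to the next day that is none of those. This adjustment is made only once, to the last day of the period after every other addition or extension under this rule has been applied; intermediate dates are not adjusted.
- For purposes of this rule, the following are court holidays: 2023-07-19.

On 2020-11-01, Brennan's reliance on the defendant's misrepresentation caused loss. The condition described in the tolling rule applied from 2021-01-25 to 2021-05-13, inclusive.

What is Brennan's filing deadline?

July 20, 2023

29 months after 2020-11-01 is April 1, 2023.
From January 25, 2021 through May 13, 2021 inclusive is 109 days; tolling adds 109 days: April 1, 2023 + 109 days = July 19, 2023.
July 19, 2023 is a listed holiday. The next qualifying day is July 20, 2023.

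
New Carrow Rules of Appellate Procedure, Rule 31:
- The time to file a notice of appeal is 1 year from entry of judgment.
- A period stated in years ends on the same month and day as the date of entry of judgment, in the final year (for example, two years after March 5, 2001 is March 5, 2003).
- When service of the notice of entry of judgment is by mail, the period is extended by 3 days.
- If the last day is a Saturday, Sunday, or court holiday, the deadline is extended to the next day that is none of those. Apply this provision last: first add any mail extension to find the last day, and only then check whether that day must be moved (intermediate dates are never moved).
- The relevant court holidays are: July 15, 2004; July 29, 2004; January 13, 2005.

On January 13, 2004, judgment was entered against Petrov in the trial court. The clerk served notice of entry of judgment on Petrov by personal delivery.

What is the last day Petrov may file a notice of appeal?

January 14, 2005

1 year after January 13, 2004 is January 13, 2005.
Service was not by mail, so no mail extension applies.
January 13, 2005 is a listed holiday. The next qualifying day is January 14, 2005.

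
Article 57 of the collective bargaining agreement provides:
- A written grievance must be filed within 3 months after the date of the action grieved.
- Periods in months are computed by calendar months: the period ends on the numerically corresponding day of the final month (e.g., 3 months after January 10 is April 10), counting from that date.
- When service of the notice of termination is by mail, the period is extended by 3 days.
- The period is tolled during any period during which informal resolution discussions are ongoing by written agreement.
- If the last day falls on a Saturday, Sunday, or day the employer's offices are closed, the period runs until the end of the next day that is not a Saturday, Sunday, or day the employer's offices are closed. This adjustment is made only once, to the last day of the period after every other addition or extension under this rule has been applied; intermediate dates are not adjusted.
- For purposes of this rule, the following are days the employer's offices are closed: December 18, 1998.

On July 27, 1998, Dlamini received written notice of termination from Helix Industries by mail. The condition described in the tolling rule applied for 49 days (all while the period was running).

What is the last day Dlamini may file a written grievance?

December 21, 1998

3 months after July 27, 1998 is October 27, 1998.
Service was by mail, adding 3 days: October 27, 1998 + 3 days = October 30, 1998.
Tolling adds 49 days: October 30, 1998 + 49 days = December 18, 1998.
December 18, 1998 is a listed holiday; December 19, 1998 is Saturday; December 20, 1998 is Sunday. The next qualifying day is December 21, 1998.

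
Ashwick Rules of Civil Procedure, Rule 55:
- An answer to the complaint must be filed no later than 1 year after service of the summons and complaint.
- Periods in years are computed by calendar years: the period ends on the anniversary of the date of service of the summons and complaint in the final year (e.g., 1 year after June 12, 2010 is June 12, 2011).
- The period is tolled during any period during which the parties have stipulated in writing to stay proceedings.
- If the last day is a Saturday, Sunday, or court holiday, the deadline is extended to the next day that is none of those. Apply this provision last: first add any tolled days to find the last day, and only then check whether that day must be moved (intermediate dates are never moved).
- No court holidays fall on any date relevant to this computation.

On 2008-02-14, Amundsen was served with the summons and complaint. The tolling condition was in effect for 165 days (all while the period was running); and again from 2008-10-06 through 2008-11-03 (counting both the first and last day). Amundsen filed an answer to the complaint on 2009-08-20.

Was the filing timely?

Yes

1 year after 2008-02-14 is February 14, 2009.
Tolling adds 165 days: February 14, 2009 + 165 days = July 29, 2009.
From October 6, 2008 through November 3, 2008 inclusive is 29 days; tolling adds 29 days: July 29, 2009 + 29 days = August 27, 2009.
August 27, 2009 is a Thursday and not a court holiday, so no extension applies.
The deadline is August 27, 2009; the filing on August 20, 2009 is on or before that date.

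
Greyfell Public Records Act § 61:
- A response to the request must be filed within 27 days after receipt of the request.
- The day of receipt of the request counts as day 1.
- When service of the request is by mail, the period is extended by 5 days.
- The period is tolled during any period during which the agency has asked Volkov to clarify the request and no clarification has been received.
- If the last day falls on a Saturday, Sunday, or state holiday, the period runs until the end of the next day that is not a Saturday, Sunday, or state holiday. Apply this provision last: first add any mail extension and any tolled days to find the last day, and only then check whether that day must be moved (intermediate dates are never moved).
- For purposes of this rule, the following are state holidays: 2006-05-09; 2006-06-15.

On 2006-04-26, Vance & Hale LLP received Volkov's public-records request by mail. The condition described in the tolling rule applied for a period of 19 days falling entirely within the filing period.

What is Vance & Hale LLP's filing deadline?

June 16, 2006

Counting 2006-04-26 as day 1, day 27 is May 22, 2006.
Service was by mail, adding 5 days: May 22, 2006 + 5 days = May 27, 2006.
Tolling adds 19 days: May 27, 2006 + 19 days = June 15, 2006.
June 15, 2006 is a listed holiday. The next qualifying day is June 16, 2006.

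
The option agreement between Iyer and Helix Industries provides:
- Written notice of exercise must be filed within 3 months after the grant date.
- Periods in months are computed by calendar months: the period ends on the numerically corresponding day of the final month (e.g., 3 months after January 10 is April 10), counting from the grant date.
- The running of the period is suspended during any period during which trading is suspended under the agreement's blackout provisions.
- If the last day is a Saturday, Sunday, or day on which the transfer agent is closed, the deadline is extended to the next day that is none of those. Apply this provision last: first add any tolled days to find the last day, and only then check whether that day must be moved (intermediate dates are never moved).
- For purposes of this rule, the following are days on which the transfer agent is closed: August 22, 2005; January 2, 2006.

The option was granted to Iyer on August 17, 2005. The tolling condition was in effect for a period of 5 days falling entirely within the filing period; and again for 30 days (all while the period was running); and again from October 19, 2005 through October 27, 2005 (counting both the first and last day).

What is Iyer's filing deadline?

January 3, 2006

3 months after August 17, 2005 is November 17, 2005.
Tolling adds 5 days: November 17, 2005 + 5 days = November 22, 2005.
Tolling adds 30 days: November 22, 2005 + 30 days = December 22, 2005.
From October 19, 2005 through October 27, 2005 inclusive is 9 days; tolling adds 9 days: December 22, 2005 + 9 days = December 31, 2005.
December 31, 2005 is Saturday; January 1, 2006 is Sunday; January 2, 2006 is a listed holiday. The next qualifying day is January 3, 2006.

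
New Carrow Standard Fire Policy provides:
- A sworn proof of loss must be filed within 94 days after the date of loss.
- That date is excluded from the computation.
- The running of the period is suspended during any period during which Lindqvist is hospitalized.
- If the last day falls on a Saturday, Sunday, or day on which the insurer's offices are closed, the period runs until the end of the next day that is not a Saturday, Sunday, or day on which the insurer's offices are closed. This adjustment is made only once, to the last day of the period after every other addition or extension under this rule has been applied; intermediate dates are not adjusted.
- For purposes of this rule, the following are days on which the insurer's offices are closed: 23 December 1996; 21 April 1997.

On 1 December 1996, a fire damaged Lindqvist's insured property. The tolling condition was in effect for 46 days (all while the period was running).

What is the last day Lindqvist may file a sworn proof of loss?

April 22, 1997

94 days after 1 December 1996 is March 5, 1997.
Tolling adds 46 days: March 5, 1997 + 46 days = April 20, 1997.
April 20, 1997 is Sunday; April 21, 1997 is a listed holiday. The next qualifying day is April 22, 1997.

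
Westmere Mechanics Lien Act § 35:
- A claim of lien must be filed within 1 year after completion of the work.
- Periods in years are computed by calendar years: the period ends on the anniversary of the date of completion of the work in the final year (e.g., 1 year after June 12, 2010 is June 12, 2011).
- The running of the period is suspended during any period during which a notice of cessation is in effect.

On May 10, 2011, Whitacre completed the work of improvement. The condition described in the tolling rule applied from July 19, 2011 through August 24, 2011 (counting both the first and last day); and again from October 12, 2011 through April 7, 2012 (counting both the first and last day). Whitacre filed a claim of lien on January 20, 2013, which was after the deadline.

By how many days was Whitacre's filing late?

39 days

1 year after May 10, 2011 is May 10, 2012.
From July 19, 2011 through August 24, 2011 inclusive is 37 days; tolling adds 37 days: May 10, 2012 + 37 days = June 16, 2012.
From October 12, 2011 through April 7, 2012 inclusive is 179 days; tolling adds 179 days: June 16, 2012 + 179 days = December 12, 2012.
The deadline is December 12, 2012; from December 12, 2012 to January 20, 2013 is 39 days.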